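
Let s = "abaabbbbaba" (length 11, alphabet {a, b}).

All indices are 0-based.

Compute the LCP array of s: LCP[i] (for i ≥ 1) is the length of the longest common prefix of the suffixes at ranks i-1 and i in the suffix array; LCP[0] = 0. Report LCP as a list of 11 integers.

sorted suffixes:
  #0 SA[0]=10  'a'
  #1 SA[1]=2  'aabbbbaba'
  #2 SA[2]=8  'aba'
  #3 SA[3]=0  'abaabbbbaba'
  #4 SA[4]=3  'abbbbaba'
  #5 SA[5]=9  'ba'
  #6 SA[6]=1  'baabbbbaba'
  #7 SA[7]=7  'baba'
  #8 SA[8]=6  'bbaba'
  #9 SA[9]=5  'bbbaba'
  #10 SA[10]=4  'bbbbaba'

SA = [10, 2, 8, 0, 3, 9, 1, 7, 6, 5, 4]
rank  pair      lcp
   1  s[10:],s[2:]  1  'a'
   2  s[2:],s[8:]  1  'a'
   3  s[8:],s[0:]  3  'aba'
   4  s[0:],s[3:]  2  'ab'
   5  s[3:],s[9:]  0  ''
   6  s[9:],s[1:]  2  'ba'
   7  s[1:],s[7:]  2  'ba'
   8  s[7:],s[6:]  1  'b'
   9  s[6:],s[5:]  2  'bb'
  10  s[5:],s[4:]  3  'bbb'

[0, 1, 1, 3, 2, 0, 2, 2, 1, 2, 3]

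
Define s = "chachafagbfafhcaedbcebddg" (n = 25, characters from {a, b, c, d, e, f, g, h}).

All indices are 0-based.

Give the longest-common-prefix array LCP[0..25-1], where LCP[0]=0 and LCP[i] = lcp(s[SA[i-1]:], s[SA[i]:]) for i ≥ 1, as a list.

[0, 1, 1, 2, 1, 0, 1, 1, 0, 1, 1, 3, 0, 1, 1, 0, 1, 0, 2, 1, 0, 1, 0, 2, 1]

sorted suffixes:
  #0 SA[0]=2  'achafagbfafhcaedbcebddg'
  #1 SA[1]=15  'aedbcebddg'
  #2 SA[2]=5  'afagbfafhcaedbcebddg'
  #3 SA[3]=11  'afhcaedbcebddg'
  #4 SA[4]=7  'agbfafhcaedbcebddg'
  #5 SA[5]=18  'bcebddg'
  #6 SA[6]=21  'bddg'
  #7 SA[7]=9  'bfafhcaedbcebddg'
  #8 SA[8]=14  'caedbcebddg'
  #9 SA[9]=19  'cebddg'
  #10 SA[10]=0  'chachafagbfafhcaedbcebddg'
  #11 SA[11]=3  'chafagbfafhcaedbcebddg'
  #12 SA[12]=17  'dbcebddg'
  #13 SA[13]=22  'ddg'
  #14 SA[14]=23  'dg'
  #15 SA[15]=20  'ebddg'
  #16 SA[16]=16  'edbcebddg'
  #17 SA[17]=10  'fafhcaedbcebddg'
  #18 SA[18]=6  'fagbfafhcaedbcebddg'
  #19 SA[19]=12  'fhcaedbcebddg'
  #20 SA[20]=24  'g'
  #21 SA[21]=8  'gbfafhcaedbcebddg'
  #22 SA[22]=1  'hachafagbfafhcaedbcebddg'
  #23 SA[23]=4  'hafagbfafhcaedbcebddg'
  #24 SA[24]=13  'hcaedbcebddg'

SA = [2, 15, 5, 11, 7, 18, 21, 9, 14, 19, 0, 3, 17, 22, 23, 20, 16, 10, 6, 12, 24, 8, 1, 4, 13]
i: (SA[i-1],SA[i]) lcp shared
  1: (2,15) 1 'a'
  2: (15,5) 1 'a'
  3: (5,11) 2 'af'
  4: (11,7) 1 'a'
  5: (7,18) 0 ''
  6: (18,21) 1 'b'
  7: (21,9) 1 'b'
  8: (9,14) 0 ''
  9: (14,19) 1 'c'
  10: (19,0) 1 'c'
  11: (0,3) 3 'cha'
  12: (3,17) 0 ''
  13: (17,22) 1 'd'
  14: (22,23) 1 'd'
  15: (23,20) 0 ''
  16: (20,16) 1 'e'
  17: (16,10) 0 ''
  18: (10,6) 2 'fa'
  19: (6,12) 1 'f'
  20: (12,24) 0 ''
  21: (24,8) 1 'g'
  22: (8,1) 0 ''
  23: (1,4) 2 'ha'
  24: (4,13) 1 'h'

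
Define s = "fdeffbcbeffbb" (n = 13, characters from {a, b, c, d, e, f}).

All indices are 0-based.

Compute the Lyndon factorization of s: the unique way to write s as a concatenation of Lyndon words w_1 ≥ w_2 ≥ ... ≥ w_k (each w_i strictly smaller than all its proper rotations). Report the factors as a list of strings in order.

["f", "deff", "bcbeff", "b", "b"]

emit factor 1: 'f' (i=0, period=1)
emit factor 2: 'deff' (i=1, period=4)
emit factor 3: 'bcbeff' (i=5, period=6)
emit factor 4: 'b' (i=11, period=1)
emit factor 5: 'b' (i=12, period=1)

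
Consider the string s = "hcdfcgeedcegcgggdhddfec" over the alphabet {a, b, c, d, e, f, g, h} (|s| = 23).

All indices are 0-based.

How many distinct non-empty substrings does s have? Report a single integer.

rank→(start, suffix):
  0 → (22, 'c')
  1 → (1, 'cdfcgeedcegcgggdhddfec')
  2 → (9, 'cegcgggdhddfec')
  3 → (4, 'cgeedcegcgggdhddfec')
  4 → (12, 'cgggdhddfec')
  5 → (8, 'dcegcgggdhddfec')
  6 → (18, 'ddfec')
  7 → (2, 'dfcgeedcegcgggdhddfec')
  8 → (19, 'dfec')
  9 → (16, 'dhddfec')
  10 → (21, 'ec')
  11 → (7, 'edcegcgggdhddfec')
  12 → (6, 'eedcegcgggdhddfec')
  13 → (10, 'egcgggdhddfec')
  14 → (3, 'fcgeedcegcgggdhddfec')
  15 → (20, 'fec')
  16 → (11, 'gcgggdhddfec')
  17 → (15, 'gdhddfec')
  18 → (5, 'geedcegcgggdhddfec')
  19 → (14, 'ggdhddfec')
  20 → (13, 'gggdhddfec')
  21 → (0, 'hcdfcgeedcegcgggdhddfec')
  22 → (17, 'hddfec')

SA = [22, 1, 9, 4, 12, 8, 18, 2, 19, 16, 21, 7, 6, 10, 3, 20, 11, 15, 5, 14, 13, 0, 17]
i: (SA[i-1],SA[i]) lcp shared
  1: (22,1) 1 'c'
  2: (1,9) 1 'c'
  3: (9,4) 1 'c'
  4: (4,12) 2 'cg'
  5: (12,8) 0 ''
  6: (8,18) 1 'd'
  7: (18,2) 1 'd'
  8: (2,19) 2 'df'
  9: (19,16) 1 'd'
  10: (16,21) 0 ''
  11: (21,7) 1 'e'
  12: (7,6) 1 'e'
  13: (6,10) 1 'e'
  14: (10,3) 0 ''
  15: (3,20) 1 'f'
  16: (20,11) 0 ''
  17: (11,15) 1 'g'
  18: (15,5) 1 'g'
  19: (5,14) 1 'g'
  20: (14,13) 2 'gg'
  21: (13,0) 0 ''
  22: (0,17) 1 'h'

n(n+1)/2 = 23·24/2 = 276
Σ LCP = 0 + 1 + 1 + 1 + 2 + 0 + 1 + 1 + 2 + 1 + 0 + 1 + 1 + 1 + 0 + 1 + 0 + 1 + 1 + 1 + 2 + 0 + 1 = 20
distinct = 276 − 20 = 256

256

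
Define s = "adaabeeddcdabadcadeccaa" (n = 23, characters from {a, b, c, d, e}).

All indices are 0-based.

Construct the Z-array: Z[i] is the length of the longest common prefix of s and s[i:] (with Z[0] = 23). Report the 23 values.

[23, 0, 1, 1, 0, 0, 0, 0, 0, 0, 0, 1, 0, 2, 0, 0, 2, 0, 0, 0, 0, 1, 1]

Z[0]=23
i=1: fresh scan; Z[1]=0
i=2: fresh scan; Z[2]=1 grow→box=[2,3)
i=3: fresh scan; Z[3]=1 grow→box=[3,4)
i=4: fresh scan; Z[4]=0
i=5: fresh scan; Z[5]=0
i=6: fresh scan; Z[6]=0
i=7: fresh scan; Z[7]=0
i=8: fresh scan; Z[8]=0
i=9: fresh scan; Z[9]=0
i=10: fresh scan; Z[10]=0
i=11: fresh scan; Z[11]=1 grow→box=[11,12)
i=12: fresh scan; Z[12]=0
i=13: fresh scan; Z[13]=2 grow→box=[13,15)
i=14: min(r-i=1, Z[1]=0)=0; Z[14]=0
i=15: fresh scan; Z[15]=0
i=16: fresh scan; Z[16]=2 grow→box=[16,18)
i=17: min(r-i=1, Z[1]=0)=0; Z[17]=0
i=18: fresh scan; Z[18]=0
i=19: fresh scan; Z[19]=0
i=20: fresh scan; Z[20]=0
i=21: fresh scan; Z[21]=1 grow→box=[21,22)
i=22: fresh scan; Z[22]=1 grow→box=[22,23)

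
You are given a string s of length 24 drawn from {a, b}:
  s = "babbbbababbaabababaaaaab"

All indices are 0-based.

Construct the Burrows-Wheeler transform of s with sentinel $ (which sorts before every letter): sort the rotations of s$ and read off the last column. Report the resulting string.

bbaaababbabbbaabaaba$abba

rank  rotation                   last
    0  $babbbbababbaabababaaaaab  b
    1  aaaaab$babbbbababbaababab  b
    2  aaaab$babbbbababbaabababa  a
    3  aaab$babbbbababbaabababaa  a
    4  aab$babbbbababbaabababaaa  a
    5  aabababaaaaab$babbbbababb  b
    6  ab$babbbbababbaabababaaaa  a
    7  abaaaaab$babbbbababbaabab  b
    8  ababaaaaab$babbbbababbaab  b
    9  abababaaaaab$babbbbababba  a
   10  ababbaabababaaaaab$babbbb  b
   11  abbaabababaaaaab$babbbbab  b
   12  abbbbababbaabababaaaaab$b  b
   13  b$babbbbababbaabababaaaaa  a
   14  baaaaab$babbbbababbaababa  a
   15  baabababaaaaab$babbbbabab  b
   16  babaaaaab$babbbbababbaaba  a
   17  bababaaaaab$babbbbababbaa  a
   18  bababbaabababaaaaab$babbb  b
   19  babbaabababaaaaab$babbbba  a
   20  babbbbababbaabababaaaaab$  $
   21  bbaabababaaaaab$babbbbaba  a
   22  bbababbaabababaaaaab$babb  b
   23  bbbababbaabababaaaaab$bab  b
   24  bbbbababbaabababaaaaab$ba  a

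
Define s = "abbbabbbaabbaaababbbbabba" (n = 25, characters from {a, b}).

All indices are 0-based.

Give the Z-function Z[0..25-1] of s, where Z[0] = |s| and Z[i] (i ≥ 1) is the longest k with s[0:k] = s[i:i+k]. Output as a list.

[25, 0, 0, 0, 5, 0, 0, 0, 1, 3, 0, 0, 1, 1, 2, 0, 4, 0, 0, 0, 0, 3, 0, 0, 1]

Z[0]=25
i=1: i≥r, start 0; Z[1]=0
i=2: i≥r, start 0; Z[2]=0
i=3: i≥r, start 0; Z[3]=0
i=4: i≥r, start 0; Z[4]=5 extend→box=[4,9)
i=5: min(r-i=4, Z[1]=0)=0; Z[5]=0
i=6: min(r-i=3, Z[2]=0)=0; Z[6]=0
i=7: min(r-i=2, Z[3]=0)=0; Z[7]=0
i=8: min(r-i=1, Z[4]=5)=1; Z[8]=1
i=9: i≥r, start 0; Z[9]=3 extend→box=[9,12)
i=10: min(r-i=2, Z[1]=0)=0; Z[10]=0
i=11: min(r-i=1, Z[2]=0)=0; Z[11]=0
i=12: i≥r, start 0; Z[12]=1 extend→box=[12,13)
i=13: i≥r, start 0; Z[13]=1 extend→box=[13,14)
i=14: i≥r, start 0; Z[14]=2 extend→box=[14,16)
i=15: min(r-i=1, Z[1]=0)=0; Z[15]=0
i=16: i≥r, start 0; Z[16]=4 extend→box=[16,20)
i=17: min(r-i=3, Z[1]=0)=0; Z[17]=0
i=18: min(r-i=2, Z[2]=0)=0; Z[18]=0
i=19: min(r-i=1, Z[3]=0)=0; Z[19]=0
i=20: i≥r, start 0; Z[20]=0
i=21: i≥r, start 0; Z[21]=3 extend→box=[21,24)
i=22: min(r-i=2, Z[1]=0)=0; Z[22]=0
i=23: min(r-i=1, Z[2]=0)=0; Z[23]=0
i=24: i≥r, start 0; Z[24]=1 extend→box=[24,25)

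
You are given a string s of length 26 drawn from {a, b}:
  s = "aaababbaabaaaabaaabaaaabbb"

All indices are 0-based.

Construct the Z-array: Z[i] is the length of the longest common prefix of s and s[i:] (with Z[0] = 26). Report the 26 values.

Z[0]=26
i=1: i≥r, start 0; Z[1]=2 grow→box=[1,3)
i=2: min(r-i=1, Z[1]=2)=1; Z[2]=1
i=3: i≥r, start 0; Z[3]=0
i=4: i≥r, start 0; Z[4]=1 grow→box=[4,5)
i=5: i≥r, start 0; Z[5]=0
i=6: i≥r, start 0; Z[6]=0
i=7: i≥r, start 0; Z[7]=2 grow→box=[7,9)
i=8: min(r-i=1, Z[1]=2)=1; Z[8]=1
i=9: i≥r, start 0; Z[9]=0
i=10: i≥r, start 0; Z[10]=3 grow→box=[10,13)
i=11: min(r-i=2, Z[1]=2)=2; Z[11]=5 grow→box=[11,16)
i=12: min(r-i=4, Z[1]=2)=2; Z[12]=2
i=13: min(r-i=3, Z[2]=1)=1; Z[13]=1
i=14: min(r-i=2, Z[3]=0)=0; Z[14]=0
i=15: min(r-i=1, Z[4]=1)=1; Z[15]=5 grow→box=[15,20)
i=16: min(r-i=4, Z[1]=2)=2; Z[16]=2
i=17: min(r-i=3, Z[2]=1)=1; Z[17]=1
i=18: min(r-i=2, Z[3]=0)=0; Z[18]=0
i=19: min(r-i=1, Z[4]=1)=1; Z[19]=3 grow→box=[19,22)
i=20: min(r-i=2, Z[1]=2)=2; Z[20]=4 grow→box=[20,24)
i=21: min(r-i=3, Z[1]=2)=2; Z[21]=2
i=22: min(r-i=2, Z[2]=1)=1; Z[22]=1
i=23: min(r-i=1, Z[3]=0)=0; Z[23]=0
i=24: i≥r, start 0; Z[24]=0
i=25: i≥r, start 0; Z[25]=0

[26, 2, 1, 0, 1, 0, 0, 2, 1, 0, 3, 5, 2, 1, 0, 5, 2, 1, 0, 3, 4, 2, 1, 0, 0, 0]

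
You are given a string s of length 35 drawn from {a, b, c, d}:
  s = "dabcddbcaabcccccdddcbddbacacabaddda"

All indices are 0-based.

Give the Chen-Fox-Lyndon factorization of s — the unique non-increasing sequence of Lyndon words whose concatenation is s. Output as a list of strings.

["d", "abcddbc", "aabcccccdddcbddbacacabaddd", "a"]

emit factor 1: 'd' (i=0, period=1)
emit factor 2: 'abcddbc' (i=1, period=7)
emit factor 3: 'aabcccccdddcbddbacacabaddd' (i=8, period=26)
emit factor 4: 'a' (i=34, period=1)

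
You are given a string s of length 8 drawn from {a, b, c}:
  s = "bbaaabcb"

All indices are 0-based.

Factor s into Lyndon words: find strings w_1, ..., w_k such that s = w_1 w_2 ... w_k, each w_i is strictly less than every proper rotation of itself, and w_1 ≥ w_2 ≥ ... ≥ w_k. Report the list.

emit factor 1: 'b' (i=0, period=1)
emit factor 2: 'b' (i=1, period=1)
emit factor 3: 'aaabcb' (i=2, period=6)

["b", "b", "aaabcb"]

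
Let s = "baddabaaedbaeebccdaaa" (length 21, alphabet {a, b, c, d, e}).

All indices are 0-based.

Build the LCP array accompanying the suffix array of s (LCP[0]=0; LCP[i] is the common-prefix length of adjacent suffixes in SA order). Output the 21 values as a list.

sorted suffixes:
  #0 SA[0]=20  'a'
  #1 SA[1]=19  'aa'
  #2 SA[2]=18  'aaa'
  #3 SA[3]=6  'aaedbaeebccdaaa'
  #4 SA[4]=4  'abaaedbaeebccdaaa'
  #5 SA[5]=1  'addabaaedbaeebccdaaa'
  #6 SA[6]=7  'aedbaeebccdaaa'
  #7 SA[7]=11  'aeebccdaaa'
  #8 SA[8]=5  'baaedbaeebccdaaa'
  #9 SA[9]=0  'baddabaaedbaeebccdaaa'
  #10 SA[10]=10  'baeebccdaaa'
  #11 SA[11]=14  'bccdaaa'
  #12 SA[12]=15  'ccdaaa'
  #13 SA[13]=16  'cdaaa'
  #14 SA[14]=17  'daaa'
  #15 SA[15]=3  'dabaaedbaeebccdaaa'
  #16 SA[16]=9  'dbaeebccdaaa'
  #17 SA[17]=2  'ddabaaedbaeebccdaaa'
  #18 SA[18]=13  'ebccdaaa'
  #19 SA[19]=8  'edbaeebccdaaa'
  #20 SA[20]=12  'eebccdaaa'

SA = [20, 19, 18, 6, 4, 1, 7, 11, 5, 0, 10, 14, 15, 16, 17, 3, 9, 2, 13, 8, 12]
[i] adj suffixes → lcp
  [1] 20/19 → 1 ('a')
  [2] 19/18 → 2 ('aa')
  [3] 18/6 → 2 ('aa')
  [4] 6/4 → 1 ('a')
  [5] 4/1 → 1 ('a')
  [6] 1/7 → 1 ('a')
  [7] 7/11 → 2 ('ae')
  [8] 11/5 → 0 ('')
  [9] 5/0 → 2 ('ba')
  [10] 0/10 → 2 ('ba')
  [11] 10/14 → 1 ('b')
  [12] 14/15 → 0 ('')
  [13] 15/16 → 1 ('c')
  [14] 16/17 → 0 ('')
  [15] 17/3 → 2 ('da')
  [16] 3/9 → 1 ('d')
  [17] 9/2 → 1 ('d')
  [18] 2/13 → 0 ('')
  [19] 13/8 → 1 ('e')
  [20] 8/12 → 1 ('e')

[0, 1, 2, 2, 1, 1, 1, 2, 0, 2, 2, 1, 0, 1, 0, 2, 1, 1, 0, 1, 1]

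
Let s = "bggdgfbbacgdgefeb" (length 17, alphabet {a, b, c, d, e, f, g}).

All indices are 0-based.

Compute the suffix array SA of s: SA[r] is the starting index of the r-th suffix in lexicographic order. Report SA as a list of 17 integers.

[8, 16, 7, 6, 0, 9, 11, 3, 15, 13, 5, 14, 10, 2, 12, 4, 1]

sorted suffixes:
  #0 SA[0]=8  'acgdgefeb'
  #1 SA[1]=16  'b'
  #2 SA[2]=7  'bacgdgefeb'
  #3 SA[3]=6  'bbacgdgefeb'
  #4 SA[4]=0  'bggdgfbbacgdgefeb'
  #5 SA[5]=9  'cgdgefeb'
  #6 SA[6]=11  'dgefeb'
  #7 SA[7]=3  'dgfbbacgdgefeb'
  #8 SA[8]=15  'eb'
  #9 SA[9]=13  'efeb'
  #10 SA[10]=5  'fbbacgdgefeb'
  #11 SA[11]=14  'feb'
  #12 SA[12]=10  'gdgefeb'
  #13 SA[13]=2  'gdgfbbacgdgefeb'
  #14 SA[14]=12  'gefeb'
  #15 SA[15]=4  'gfbbacgdgefeb'
  #16 SA[16]=1  'ggdgfbbacgdgefeb'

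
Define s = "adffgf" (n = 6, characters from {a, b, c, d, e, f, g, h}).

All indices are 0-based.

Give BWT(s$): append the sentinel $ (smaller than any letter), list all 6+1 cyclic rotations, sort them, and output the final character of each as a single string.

rank  rotation last
    0  $adffgf  f
    1  adffgf$  $
    2  dffgf$a  a
    3  f$adffg  g
    4  ffgf$ad  d
    5  fgf$adf  f
    6  gf$adff  f

f$agdff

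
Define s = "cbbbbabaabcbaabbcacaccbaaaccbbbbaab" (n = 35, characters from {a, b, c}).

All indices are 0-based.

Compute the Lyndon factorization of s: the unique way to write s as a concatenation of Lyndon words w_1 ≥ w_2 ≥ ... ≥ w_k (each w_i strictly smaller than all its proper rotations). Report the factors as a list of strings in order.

["c", "b", "b", "b", "b", "ab", "aabcb", "aabbcacaccb", "aaaccbbbbaab"]

emit factor 1: 'c' (i=0, period=1)
emit factor 2: 'b' (i=1, period=1)
emit factor 3: 'b' (i=2, period=1)
emit factor 4: 'b' (i=3, period=1)
emit factor 5: 'b' (i=4, period=1)
emit factor 6: 'ab' (i=5, period=2)
emit factor 7: 'aabcb' (i=7, period=5)
emit factor 8: 'aabbcacaccb' (i=12, period=11)
emit factor 9: 'aaaccbbbbaab' (i=23, period=12)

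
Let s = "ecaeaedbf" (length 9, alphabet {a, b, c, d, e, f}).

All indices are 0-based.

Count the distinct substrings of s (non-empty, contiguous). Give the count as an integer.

rank→(start, suffix):
  0 → (2, 'aeaedbf')
  1 → (4, 'aedbf')
  2 → (7, 'bf')
  3 → (1, 'caeaedbf')
  4 → (6, 'dbf')
  5 → (3, 'eaedbf')
  6 → (0, 'ecaeaedbf')
  7 → (5, 'edbf')
  8 → (8, 'f')

SA = [2, 4, 7, 1, 6, 3, 0, 5, 8]
i: (SA[i-1],SA[i]) lcp shared
  1: (2,4) 2 'ae'
  2: (4,7) 0 ''
  3: (7,1) 0 ''
  4: (1,6) 0 ''
  5: (6,3) 0 ''
  6: (3,0) 1 'e'
  7: (0,5) 1 'e'
  8: (5,8) 0 ''

n(n+1)/2 = 9·10/2 = 45
Σ LCP = 0 + 2 + 0 + 0 + 0 + 0 + 1 + 1 + 0 = 4
distinct = 45 − 4 = 41

41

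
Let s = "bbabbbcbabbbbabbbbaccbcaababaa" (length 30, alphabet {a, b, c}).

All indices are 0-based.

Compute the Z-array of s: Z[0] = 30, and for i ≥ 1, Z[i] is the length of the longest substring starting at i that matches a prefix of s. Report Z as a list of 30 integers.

Z[0]=30
i=1: fresh scan; Z[1]=1 scan→box=[1,2)
i=2: fresh scan; Z[2]=0
i=3: fresh scan; Z[3]=2 scan→box=[3,5)
i=4: min(r-i=1, Z[1]=1)=1; Z[4]=2 scan→box=[4,6)
i=5: min(r-i=1, Z[1]=1)=1; Z[5]=1
i=6: fresh scan; Z[6]=0
i=7: fresh scan; Z[7]=1 scan→box=[7,8)
i=8: fresh scan; Z[8]=0
i=9: fresh scan; Z[9]=2 scan→box=[9,11)
i=10: min(r-i=1, Z[1]=1)=1; Z[10]=2 scan→box=[10,12)
i=11: min(r-i=1, Z[1]=1)=1; Z[11]=6 scan→box=[11,17)
i=12: min(r-i=5, Z[1]=1)=1; Z[12]=1
i=13: min(r-i=4, Z[2]=0)=0; Z[13]=0
i=14: min(r-i=3, Z[3]=2)=2; Z[14]=2
i=15: min(r-i=2, Z[4]=2)=2; Z[15]=2
i=16: min(r-i=1, Z[5]=1)=1; Z[16]=3 scan→box=[16,19)
i=17: min(r-i=2, Z[1]=1)=1; Z[17]=1
i=18: min(r-i=1, Z[2]=0)=0; Z[18]=0
i=19: fresh scan; Z[19]=0
i=20: fresh scan; Z[20]=0
i=21: fresh scan; Z[21]=1 scan→box=[21,22)
i=22: fresh scan; Z[22]=0
i=23: fresh scan; Z[23]=0
i=24: fresh scan; Z[24]=0
i=25: fresh scan; Z[25]=1 scan→box=[25,26)
i=26: fresh scan; Z[26]=0
i=27: fresh scan; Z[27]=1 scan→box=[27,28)
i=28: fresh scan; Z[28]=0
i=29: fresh scan; Z[29]=0

[30, 1, 0, 2, 2, 1, 0, 1, 0, 2, 2, 6, 1, 0, 2, 2, 3, 1, 0, 0, 0, 1, 0, 0, 0, 1, 0, 1, 0, 0]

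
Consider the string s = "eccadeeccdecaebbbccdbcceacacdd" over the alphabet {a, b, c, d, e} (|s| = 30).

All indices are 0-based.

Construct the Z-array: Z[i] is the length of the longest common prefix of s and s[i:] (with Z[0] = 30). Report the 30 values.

Z[0]=30
i=1: outside box; Z[1]=0
i=2: outside box; Z[2]=0
i=3: outside box; Z[3]=0
i=4: outside box; Z[4]=0
i=5: outside box; Z[5]=1 extend→box=[5,6)
i=6: outside box; Z[6]=3 extend→box=[6,9)
i=7: min(r-i=2, Z[1]=0)=0; Z[7]=0
i=8: min(r-i=1, Z[2]=0)=0; Z[8]=0
i=9: outside box; Z[9]=0
i=10: outside box; Z[10]=2 extend→box=[10,12)
i=11: min(r-i=1, Z[1]=0)=0; Z[11]=0
i=12: outside box; Z[12]=0
i=13: outside box; Z[13]=1 extend→box=[13,14)
i=14: outside box; Z[14]=0
i=15: outside box; Z[15]=0
i=16: outside box; Z[16]=0
i=17: outside box; Z[17]=0
i=18: outside box; Z[18]=0
i=19: outside box; Z[19]=0
i=20: outside box; Z[20]=0
i=21: outside box; Z[21]=0
i=22: outside box; Z[22]=0
i=23: outside box; Z[23]=1 extend→box=[23,24)
i=24: outside box; Z[24]=0
i=25: outside box; Z[25]=0
i=26: outside box; Z[26]=0
i=27: outside box; Z[27]=0
i=28: outside box; Z[28]=0
i=29: outside box; Z[29]=0

[30, 0, 0, 0, 0, 1, 3, 0, 0, 0, 2, 0, 0, 1, 0, 0, 0, 0, 0, 0, 0, 0, 0, 1, 0, 0, 0, 0, 0, 0]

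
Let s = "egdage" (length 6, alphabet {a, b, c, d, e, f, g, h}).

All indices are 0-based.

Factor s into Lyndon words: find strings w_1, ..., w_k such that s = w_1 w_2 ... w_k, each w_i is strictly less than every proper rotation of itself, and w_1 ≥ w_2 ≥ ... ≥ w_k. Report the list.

["eg", "d", "age"]

emit factor 1: 'eg' (i=0, period=2)
emit factor 2: 'd' (i=2, period=1)
emit factor 3: 'age' (i=3, period=3)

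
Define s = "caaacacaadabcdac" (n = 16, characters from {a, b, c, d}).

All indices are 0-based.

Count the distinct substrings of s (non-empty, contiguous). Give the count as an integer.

sorted suffixes:
  #0 SA[0]=1  'aaacacaadabcdac'
  #1 SA[1]=2  'aacacaadabcdac'
  #2 SA[2]=7  'aadabcdac'
  #3 SA[3]=10  'abcdac'
  #4 SA[4]=14  'ac'
  #5 SA[5]=5  'acaadabcdac'
  #6 SA[6]=3  'acacaadabcdac'
  #7 SA[7]=8  'adabcdac'
  #8 SA[8]=11  'bcdac'
  #9 SA[9]=15  'c'
  #10 SA[10]=0  'caaacacaadabcdac'
  #11 SA[11]=6  'caadabcdac'
  #12 SA[12]=4  'cacaadabcdac'
  #13 SA[13]=12  'cdac'
  #14 SA[14]=9  'dabcdac'
  #15 SA[15]=13  'dac'

SA = [1, 2, 7, 10, 14, 5, 3, 8, 11, 15, 0, 6, 4, 12, 9, 13]
i: (SA[i-1],SA[i]) lcp shared
  1: (1,2) 2 'aa'
  2: (2,7) 2 'aa'
  3: (7,10) 1 'a'
  4: (10,14) 1 'a'
  5: (14,5) 2 'ac'
  6: (5,3) 3 'aca'
  7: (3,8) 1 'a'
  8: (8,11) 0 ''
  9: (11,15) 0 ''
  10: (15,0) 1 'c'
  11: (0,6) 3 'caa'
  12: (6,4) 2 'ca'
  13: (4,12) 1 'c'
  14: (12,9) 0 ''
  15: (9,13) 2 'da'

n(n+1)/2 = 16·17/2 = 136
Σ LCP = 0 + 2 + 2 + 1 + 1 + 2 + 3 + 1 + 0 + 0 + 1 + 3 + 2 + 1 + 0 + 2 = 21
distinct = 136 − 21 = 115

115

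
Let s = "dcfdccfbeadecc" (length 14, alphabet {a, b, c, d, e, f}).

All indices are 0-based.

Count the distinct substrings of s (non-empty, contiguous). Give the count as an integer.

94

rank | idx | suffix
   0 |   9 | adecc
   1 |   7 | beadecc
   2 |  13 | c
   3 |  12 | cc
   4 |   4 | ccfbeadecc
   5 |   5 | cfbeadecc
   6 |   1 | cfdccfbeadecc
   7 |   3 | dccfbeadecc
   8 |   0 | dcfdccfbeadecc
   9 |  10 | decc
  10 |   8 | eadecc
  11 |  11 | ecc
  12 |   6 | fbeadecc
  13 |   2 | fdccfbeadecc

SA = [9, 7, 13, 12, 4, 5, 1, 3, 0, 10, 8, 11, 6, 2]
rank  pair      lcp
   1  s[9:],s[7:]  0  ''
   2  s[7:],s[13:]  0  ''
   3  s[13:],s[12:]  1  'c'
   4  s[12:],s[4:]  2  'cc'
   5  s[4:],s[5:]  1  'c'
   6  s[5:],s[1:]  2  'cf'
   7  s[1:],s[3:]  0  ''
   8  s[3:],s[0:]  2  'dc'
   9  s[0:],s[10:]  1  'd'
  10  s[10:],s[8:]  0  ''
  11  s[8:],s[11:]  1  'e'
  12  s[11:],s[6:]  0  ''
  13  s[6:],s[2:]  1  'f'

n(n+1)/2 = 14·15/2 = 105
Σ LCP = 0 + 0 + 0 + 1 + 2 + 1 + 2 + 0 + 2 + 1 + 0 + 1 + 0 + 1 = 11
distinct = 105 − 11 = 94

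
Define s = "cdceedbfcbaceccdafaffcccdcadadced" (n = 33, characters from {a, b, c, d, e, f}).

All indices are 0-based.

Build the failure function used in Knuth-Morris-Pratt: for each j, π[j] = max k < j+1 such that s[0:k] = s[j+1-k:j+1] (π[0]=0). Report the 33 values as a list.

π[0] = 0
j=1 s[j]='d': π[1]=0 (border '')
j=2 s[j]='c': π[2]=1 (border 'c')
j=3 s[j]='e': k: 1→0; π[3]=0 (border '')
j=4 s[j]='e': π[4]=0 (border '')
j=5 s[j]='d': π[5]=0 (border '')
j=6 s[j]='b': π[6]=0 (border '')
j=7 s[j]='f': π[7]=0 (border '')
j=8 s[j]='c': π[8]=1 (border 'c')
j=9 s[j]='b': k: 1→0; π[9]=0 (border '')
j=10 s[j]='a': π[10]=0 (border '')
j=11 s[j]='c': π[11]=1 (border 'c')
j=12 s[j]='e': k: 1→0; π[12]=0 (border '')
j=13 s[j]='c': π[13]=1 (border 'c')
j=14 s[j]='c': k: 1→0; π[14]=1 (border 'c')
j=15 s[j]='d': π[15]=2 (border 'cd')
j=16 s[j]='a': k: 2→0; π[16]=0 (border '')
j=17 s[j]='f': π[17]=0 (border '')
j=18 s[j]='a': π[18]=0 (border '')
j=19 s[j]='f': π[19]=0 (border '')
j=20 s[j]='f': π[20]=0 (border '')
j=21 s[j]='c': π[21]=1 (border 'c')
j=22 s[j]='c': k: 1→0; π[22]=1 (border 'c')
j=23 s[j]='c': k: 1→0; π[23]=1 (border 'c')
j=24 s[j]='d': π[24]=2 (border 'cd')
j=25 s[j]='c': π[25]=3 (border 'cdc')
j=26 s[j]='a': k: 3→1→0; π[26]=0 (border '')
j=27 s[j]='d': π[27]=0 (border '')
j=28 s[j]='a': π[28]=0 (border '')
j=29 s[j]='d': π[29]=0 (border '')
j=30 s[j]='c': π[30]=1 (border 'c')
j=31 s[j]='e': k: 1→0; π[31]=0 (border '')
j=32 s[j]='d': π[32]=0 (border '')

[0, 0, 1, 0, 0, 0, 0, 0, 1, 0, 0, 1, 0, 1, 1, 2, 0, 0, 0, 0, 0, 1, 1, 1, 2, 3, 0, 0, 0, 0, 1, 0, 0]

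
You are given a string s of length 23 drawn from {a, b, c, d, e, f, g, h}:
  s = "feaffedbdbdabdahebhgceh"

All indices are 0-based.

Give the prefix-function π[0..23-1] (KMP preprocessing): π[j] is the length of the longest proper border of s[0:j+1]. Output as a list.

[0, 0, 0, 1, 1, 2, 0, 0, 0, 0, 0, 0, 0, 0, 0, 0, 0, 0, 0, 0, 0, 0, 0]

π[0] = 0
j=1 s[j]='e': π[1]=0 (border '')
j=2 s[j]='a': π[2]=0 (border '')
j=3 s[j]='f': π[3]=1 (border 'f')
j=4 s[j]='f': k: 1→0; π[4]=1 (border 'f')
j=5 s[j]='e': π[5]=2 (border 'fe')
j=6 s[j]='d': k: 2→0; π[6]=0 (border '')
j=7 s[j]='b': π[7]=0 (border '')
j=8 s[j]='d': π[8]=0 (border '')
j=9 s[j]='b': π[9]=0 (border '')
j=10 s[j]='d': π[10]=0 (border '')
j=11 s[j]='a': π[11]=0 (border '')
j=12 s[j]='b': π[12]=0 (border '')
j=13 s[j]='d': π[13]=0 (border '')
j=14 s[j]='a': π[14]=0 (border '')
j=15 s[j]='h': π[15]=0 (border '')
j=16 s[j]='e': π[16]=0 (border '')
j=17 s[j]='b': π[17]=0 (border '')
j=18 s[j]='h': π[18]=0 (border '')
j=19 s[j]='g': π[19]=0 (border '')
j=20 s[j]='c': π[20]=0 (border '')
j=21 s[j]='e': π[21]=0 (border '')
j=22 s[j]='h': π[22]=0 (border '')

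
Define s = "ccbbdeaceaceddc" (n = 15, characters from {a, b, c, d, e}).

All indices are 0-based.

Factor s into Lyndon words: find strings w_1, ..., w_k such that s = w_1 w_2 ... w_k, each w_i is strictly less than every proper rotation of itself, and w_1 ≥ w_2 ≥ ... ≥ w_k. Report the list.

["c", "c", "bbde", "aceaceddc"]

emit factor 1: 'c' (i=0, period=1)
emit factor 2: 'c' (i=1, period=1)
emit factor 3: 'bbde' (i=2, period=4)
emit factor 4: 'aceaceddc' (i=6, period=9)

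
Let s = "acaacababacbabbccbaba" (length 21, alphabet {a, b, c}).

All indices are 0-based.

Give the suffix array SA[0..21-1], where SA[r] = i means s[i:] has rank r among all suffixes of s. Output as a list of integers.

[20, 2, 18, 5, 7, 12, 0, 3, 9, 19, 17, 6, 11, 8, 13, 14, 1, 4, 16, 10, 15]

rank | idx | suffix
   0 |  20 | a
   1 |   2 | aacababacbabbccbaba
   2 |  18 | aba
   3 |   5 | ababacbabbccbaba
   4 |   7 | abacbabbccbaba
   5 |  12 | abbccbaba
   6 |   0 | acaacababacbabbccbaba
   7 |   3 | acababacbabbccbaba
   8 |   9 | acbabbccbaba
   9 |  19 | ba
  10 |  17 | baba
  11 |   6 | babacbabbccbaba
  12 |  11 | babbccbaba
  13 |   8 | bacbabbccbaba
  14 |  13 | bbccbaba
  15 |  14 | bccbaba
  16 |   1 | caacababacbabbccbaba
  17 |   4 | cababacbabbccbaba
  18 |  16 | cbaba
  19 |  10 | cbabbccbaba
  20 |  15 | ccbaba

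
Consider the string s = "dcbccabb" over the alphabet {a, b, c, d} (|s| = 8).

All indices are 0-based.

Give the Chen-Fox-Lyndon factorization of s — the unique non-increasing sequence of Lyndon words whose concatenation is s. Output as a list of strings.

emit factor 1: 'd' (i=0, period=1)
emit factor 2: 'c' (i=1, period=1)
emit factor 3: 'bcc' (i=2, period=3)
emit factor 4: 'abb' (i=5, period=3)

["d", "c", "bcc", "abb"]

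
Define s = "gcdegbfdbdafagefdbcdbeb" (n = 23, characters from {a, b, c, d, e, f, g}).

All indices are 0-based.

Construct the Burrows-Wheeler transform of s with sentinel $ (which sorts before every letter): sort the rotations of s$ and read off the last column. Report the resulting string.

bdfedddgbgbffccbgdaebe$a

rank  rotation                  last
    0  $gcdegbfdbdafagefdbcdbeb  b
    1  afagefdbcdbeb$gcdegbfdbd  d
    2  agefdbcdbeb$gcdegbfdbdaf  f
    3  b$gcdegbfdbdafagefdbcdbe  e
    4  bcdbeb$gcdegbfdbdafagefd  d
    5  bdafagefdbcdbeb$gcdegbfd  d
    6  beb$gcdegbfdbdafagefdbcd  d
    7  bfdbdafagefdbcdbeb$gcdeg  g
    8  cdbeb$gcdegbfdbdafagefdb  b
    9  cdegbfdbdafagefdbcdbeb$g  g
   10  dafagefdbcdbeb$gcdegbfdb  b
   11  dbcdbeb$gcdegbfdbdafagef  f
   12  dbdafagefdbcdbeb$gcdegbf  f
   13  dbeb$gcdegbfdbdafagefdbc  c
   14  degbfdbdafagefdbcdbeb$gc  c
   15  eb$gcdegbfdbdafagefdbcdb  b
   16  efdbcdbeb$gcdegbfdbdafag  g
   17  egbfdbdafagefdbcdbeb$gcd  d
   18  fagefdbcdbeb$gcdegbfdbda  a
   19  fdbcdbeb$gcdegbfdbdafage  e
   20  fdbdafagefdbcdbeb$gcdegb  b
   21  gbfdbdafagefdbcdbeb$gcde  e
   22  gcdegbfdbdafagefdbcdbeb$  $
   23  gefdbcdbeb$gcdegbfdbdafa  a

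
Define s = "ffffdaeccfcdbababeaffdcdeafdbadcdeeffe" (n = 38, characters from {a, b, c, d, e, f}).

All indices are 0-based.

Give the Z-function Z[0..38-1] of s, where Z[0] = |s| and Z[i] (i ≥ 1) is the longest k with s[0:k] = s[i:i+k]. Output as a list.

[38, 3, 2, 1, 0, 0, 0, 0, 0, 1, 0, 0, 0, 0, 0, 0, 0, 0, 0, 2, 1, 0, 0, 0, 0, 0, 1, 0, 0, 0, 0, 0, 0, 0, 0, 2, 1, 0]

Z[0]=38
i=1: i≥r, start 0; Z[1]=3 scan→box=[1,4)
i=2: min(r-i=2, Z[1]=3)=2; Z[2]=2
i=3: min(r-i=1, Z[2]=2)=1; Z[3]=1
i=4: i≥r, start 0; Z[4]=0
i=5: i≥r, start 0; Z[5]=0
i=6: i≥r, start 0; Z[6]=0
i=7: i≥r, start 0; Z[7]=0
i=8: i≥r, start 0; Z[8]=0
i=9: i≥r, start 0; Z[9]=1 scan→box=[9,10)
i=10: i≥r, start 0; Z[10]=0
i=11: i≥r, start 0; Z[11]=0
i=12: i≥r, start 0; Z[12]=0
i=13: i≥r, start 0; Z[13]=0
i=14: i≥r, start 0; Z[14]=0
i=15: i≥r, start 0; Z[15]=0
i=16: i≥r, start 0; Z[16]=0
i=17: i≥r, start 0; Z[17]=0
i=18: i≥r, start 0; Z[18]=0
i=19: i≥r, start 0; Z[19]=2 scan→box=[19,21)
i=20: min(r-i=1, Z[1]=3)=1; Z[20]=1
i=21: i≥r, start 0; Z[21]=0
i=22: i≥r, start 0; Z[22]=0
i=23: i≥r, start 0; Z[23]=0
i=24: i≥r, start 0; Z[24]=0
i=25: i≥r, start 0; Z[25]=0
i=26: i≥r, start 0; Z[26]=1 scan→box=[26,27)
i=27: i≥r, start 0; Z[27]=0
i=28: i≥r, start 0; Z[28]=0
i=29: i≥r, start 0; Z[29]=0
i=30: i≥r, start 0; Z[30]=0
i=31: i≥r, start 0; Z[31]=0
i=32: i≥r, start 0; Z[32]=0
i=33: i≥r, start 0; Z[33]=0
i=34: i≥r, start 0; Z[34]=0
i=35: i≥r, start 0; Z[35]=2 scan→box=[35,37)
i=36: min(r-i=1, Z[1]=3)=1; Z[36]=1
i=37: i≥r, start 0; Z[37]=0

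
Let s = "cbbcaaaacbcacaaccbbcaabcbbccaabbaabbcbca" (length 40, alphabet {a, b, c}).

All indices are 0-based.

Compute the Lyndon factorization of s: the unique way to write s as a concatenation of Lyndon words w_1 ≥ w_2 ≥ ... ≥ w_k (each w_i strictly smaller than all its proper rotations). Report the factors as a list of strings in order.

["c", "bbc", "aaaacbcacaaccbbcaabcbbccaabbaabbcbc", "a"]

emit factor 1: 'c' (i=0, period=1)
emit factor 2: 'bbc' (i=1, period=3)
emit factor 3: 'aaaacbcacaaccbbcaabcbbccaabbaabbcbc' (i=4, period=35)
emit factor 4: 'a' (i=39, period=1)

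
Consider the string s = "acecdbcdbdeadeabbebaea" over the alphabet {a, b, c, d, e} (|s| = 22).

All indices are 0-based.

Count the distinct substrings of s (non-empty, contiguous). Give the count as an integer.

229

rank→(start, suffix):
  0 → (21, 'a')
  1 → (14, 'abbebaea')
  2 → (0, 'acecdbcdbdeadeabbebaea')
  3 → (11, 'adeabbebaea')
  4 → (19, 'aea')
  5 → (18, 'baea')
  6 → (15, 'bbebaea')
  7 → (5, 'bcdbdeadeabbebaea')
  8 → (8, 'bdeadeabbebaea')
  9 → (16, 'bebaea')
  10 → (3, 'cdbcdbdeadeabbebaea')
  11 → (6, 'cdbdeadeabbebaea')
  12 → (1, 'cecdbcdbdeadeabbebaea')
  13 → (4, 'dbcdbdeadeabbebaea')
  14 → (7, 'dbdeadeabbebaea')
  15 → (12, 'deabbebaea')
  16 → (9, 'deadeabbebaea')
  17 → (20, 'ea')
  18 → (13, 'eabbebaea')
  19 → (10, 'eadeabbebaea')
  20 → (17, 'ebaea')
  21 → (2, 'ecdbcdbdeadeabbebaea')

SA = [21, 14, 0, 11, 19, 18, 15, 5, 8, 16, 3, 6, 1, 4, 7, 12, 9, 20, 13, 10, 17, 2]
[i] adj suffixes → lcp
  [1] 21/14 → 1 ('a')
  [2] 14/0 → 1 ('a')
  [3] 0/11 → 1 ('a')
  [4] 11/19 → 1 ('a')
  [5] 19/18 → 0 ('')
  [6] 18/15 → 1 ('b')
  [7] 15/5 → 1 ('b')
  [8] 5/8 → 1 ('b')
  [9] 8/16 → 1 ('b')
  [10] 16/3 → 0 ('')
  [11] 3/6 → 3 ('cdb')
  [12] 6/1 → 1 ('c')
  [13] 1/4 → 0 ('')
  [14] 4/7 → 2 ('db')
  [15] 7/12 → 1 ('d')
  [16] 12/9 → 3 ('dea')
  [17] 9/20 → 0 ('')
  [18] 20/13 → 2 ('ea')
  [19] 13/10 → 2 ('ea')
  [20] 10/17 → 1 ('e')
  [21] 17/2 → 1 ('e')

n(n+1)/2 = 22·23/2 = 253
Σ LCP = 0 + 1 + 1 + 1 + 1 + 0 + 1 + 1 + 1 + 1 + 0 + 3 + 1 + 0 + 2 + 1 + 3 + 0 + 2 + 2 + 1 + 1 = 24
distinct = 253 − 24 = 229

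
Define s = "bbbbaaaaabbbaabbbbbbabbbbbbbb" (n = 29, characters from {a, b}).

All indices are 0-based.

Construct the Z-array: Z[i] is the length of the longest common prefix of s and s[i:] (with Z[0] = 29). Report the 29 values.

[29, 3, 2, 1, 0, 0, 0, 0, 0, 3, 2, 1, 0, 0, 4, 4, 5, 3, 2, 1, 0, 4, 4, 4, 4, 4, 3, 2, 1]

Z[0]=29
i=1: outside box; Z[1]=3 grow→box=[1,4)
i=2: min(r-i=2, Z[1]=3)=2; Z[2]=2
i=3: min(r-i=1, Z[2]=2)=1; Z[3]=1
i=4: outside box; Z[4]=0
i=5: outside box; Z[5]=0
i=6: outside box; Z[6]=0
i=7: outside box; Z[7]=0
i=8: outside box; Z[8]=0
i=9: outside box; Z[9]=3 grow→box=[9,12)
i=10: min(r-i=2, Z[1]=3)=2; Z[10]=2
i=11: min(r-i=1, Z[2]=2)=1; Z[11]=1
i=12: outside box; Z[12]=0
i=13: outside box; Z[13]=0
i=14: outside box; Z[14]=4 grow→box=[14,18)
i=15: min(r-i=3, Z[1]=3)=3; Z[15]=4 grow→box=[15,19)
i=16: min(r-i=3, Z[1]=3)=3; Z[16]=5 grow→box=[16,21)
i=17: min(r-i=4, Z[1]=3)=3; Z[17]=3
i=18: min(r-i=3, Z[2]=2)=2; Z[18]=2
i=19: min(r-i=2, Z[3]=1)=1; Z[19]=1
i=20: min(r-i=1, Z[4]=0)=0; Z[20]=0
i=21: outside box; Z[21]=4 grow→box=[21,25)
i=22: min(r-i=3, Z[1]=3)=3; Z[22]=4 grow→box=[22,26)
i=23: min(r-i=3, Z[1]=3)=3; Z[23]=4 grow→box=[23,27)
i=24: min(r-i=3, Z[1]=3)=3; Z[24]=4 grow→box=[24,28)
i=25: min(r-i=3, Z[1]=3)=3; Z[25]=4 grow→box=[25,29)
i=26: min(r-i=3, Z[1]=3)=3; Z[26]=3
i=27: min(r-i=2, Z[2]=2)=2; Z[27]=2
i=28: min(r-i=1, Z[3]=1)=1; Z[28]=1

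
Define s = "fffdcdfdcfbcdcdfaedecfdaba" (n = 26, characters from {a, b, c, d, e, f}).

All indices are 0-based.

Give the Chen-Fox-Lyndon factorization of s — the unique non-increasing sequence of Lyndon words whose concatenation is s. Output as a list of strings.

["f", "f", "f", "d", "cdfdcf", "bcdcdf", "aedecfd", "ab", "a"]

emit factor 1: 'f' (i=0, period=1)
emit factor 2: 'f' (i=1, period=1)
emit factor 3: 'f' (i=2, period=1)
emit factor 4: 'd' (i=3, period=1)
emit factor 5: 'cdfdcf' (i=4, period=6)
emit factor 6: 'bcdcdf' (i=10, period=6)
emit factor 7: 'aedecfd' (i=16, period=7)
emit factor 8: 'ab' (i=23, period=2)
emit factor 9: 'a' (i=25, period=1)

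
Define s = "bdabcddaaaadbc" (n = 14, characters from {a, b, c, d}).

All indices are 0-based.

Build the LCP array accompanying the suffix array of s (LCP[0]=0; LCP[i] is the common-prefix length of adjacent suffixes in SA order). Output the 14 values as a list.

[0, 3, 2, 1, 1, 0, 2, 1, 0, 1, 0, 2, 1, 1]

rank | idx | suffix
   0 |   7 | aaaadbc
   1 |   8 | aaadbc
   2 |   9 | aadbc
   3 |   2 | abcddaaaadbc
   4 |  10 | adbc
   5 |  12 | bc
   6 |   3 | bcddaaaadbc
   7 |   0 | bdabcddaaaadbc
   8 |  13 | c
   9 |   4 | cddaaaadbc
  10 |   6 | daaaadbc
  11 |   1 | dabcddaaaadbc
  12 |  11 | dbc
  13 |   5 | ddaaaadbc

SA = [7, 8, 9, 2, 10, 12, 3, 0, 13, 4, 6, 1, 11, 5]
[i] adj suffixes → lcp
  [1] 7/8 → 3 ('aaa')
  [2] 8/9 → 2 ('aa')
  [3] 9/2 → 1 ('a')
  [4] 2/10 → 1 ('a')
  [5] 10/12 → 0 ('')
  [6] 12/3 → 2 ('bc')
  [7] 3/0 → 1 ('b')
  [8] 0/13 → 0 ('')
  [9] 13/4 → 1 ('c')
  [10] 4/6 → 0 ('')
  [11] 6/1 → 2 ('da')
  [12] 1/11 → 1 ('d')
  [13] 11/5 → 1 ('d')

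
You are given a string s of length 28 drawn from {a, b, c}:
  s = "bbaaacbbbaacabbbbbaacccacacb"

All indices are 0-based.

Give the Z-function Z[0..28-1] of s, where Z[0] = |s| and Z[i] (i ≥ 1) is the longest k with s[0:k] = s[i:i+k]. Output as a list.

[28, 1, 0, 0, 0, 0, 2, 4, 1, 0, 0, 0, 0, 2, 2, 2, 4, 1, 0, 0, 0, 0, 0, 0, 0, 0, 0, 1]

Z[0]=28
i=1: i≥r, start 0; Z[1]=1 extend→box=[1,2)
i=2: i≥r, start 0; Z[2]=0
i=3: i≥r, start 0; Z[3]=0
i=4: i≥r, start 0; Z[4]=0
i=5: i≥r, start 0; Z[5]=0
i=6: i≥r, start 0; Z[6]=2 extend→box=[6,8)
i=7: min(r-i=1, Z[1]=1)=1; Z[7]=4 extend→box=[7,11)
i=8: min(r-i=3, Z[1]=1)=1; Z[8]=1
i=9: min(r-i=2, Z[2]=0)=0; Z[9]=0
i=10: min(r-i=1, Z[3]=0)=0; Z[10]=0
i=11: i≥r, start 0; Z[11]=0
i=12: i≥r, start 0; Z[12]=0
i=13: i≥r, start 0; Z[13]=2 extend→box=[13,15)
i=14: min(r-i=1, Z[1]=1)=1; Z[14]=2 extend→box=[14,16)
i=15: min(r-i=1, Z[1]=1)=1; Z[15]=2 extend→box=[15,17)
i=16: min(r-i=1, Z[1]=1)=1; Z[16]=4 extend→box=[16,20)
i=17: min(r-i=3, Z[1]=1)=1; Z[17]=1
i=18: min(r-i=2, Z[2]=0)=0; Z[18]=0
i=19: min(r-i=1, Z[3]=0)=0; Z[19]=0
i=20: i≥r, start 0; Z[20]=0
i=21: i≥r, start 0; Z[21]=0
i=22: i≥r, start 0; Z[22]=0
i=23: i≥r, start 0; Z[23]=0
i=24: i≥r, start 0; Z[24]=0
i=25: i≥r, start 0; Z[25]=0
i=26: i≥r, start 0; Z[26]=0
i=27: i≥r, start 0; Z[27]=1 extend→box=[27,28)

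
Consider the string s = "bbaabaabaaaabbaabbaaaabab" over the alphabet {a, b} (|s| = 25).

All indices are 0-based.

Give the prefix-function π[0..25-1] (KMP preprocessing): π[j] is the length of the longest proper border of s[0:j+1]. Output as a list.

π[0] = 0
j=1 s[j]='b': π[1]=1 (border 'b')
j=2 s[j]='a': k: 1→0; π[2]=0 (border '')
j=3 s[j]='a': π[3]=0 (border '')
j=4 s[j]='b': π[4]=1 (border 'b')
j=5 s[j]='a': k: 1→0; π[5]=0 (border '')
j=6 s[j]='a': π[6]=0 (border '')
j=7 s[j]='b': π[7]=1 (border 'b')
j=8 s[j]='a': k: 1→0; π[8]=0 (border '')
j=9 s[j]='a': π[9]=0 (border '')
j=10 s[j]='a': π[10]=0 (border '')
j=11 s[j]='a': π[11]=0 (border '')
j=12 s[j]='b': π[12]=1 (border 'b')
j=13 s[j]='b': π[13]=2 (border 'bb')
j=14 s[j]='a': π[14]=3 (border 'bba')
j=15 s[j]='a': π[15]=4 (border 'bbaa')
j=16 s[j]='b': π[16]=5 (border 'bbaab')
j=17 s[j]='b': k: 5→1; π[17]=2 (border 'bb')
j=18 s[j]='a': π[18]=3 (border 'bba')
j=19 s[j]='a': π[19]=4 (border 'bbaa')
j=20 s[j]='a': k: 4→0; π[20]=0 (border '')
j=21 s[j]='a': π[21]=0 (border '')
j=22 s[j]='b': π[22]=1 (border 'b')
j=23 s[j]='a': k: 1→0; π[23]=0 (border '')
j=24 s[j]='b': π[24]=1 (border 'b')

[0, 1, 0, 0, 1, 0, 0, 1, 0, 0, 0, 0, 1, 2, 3, 4, 5, 2, 3, 4, 0, 0, 1, 0, 1]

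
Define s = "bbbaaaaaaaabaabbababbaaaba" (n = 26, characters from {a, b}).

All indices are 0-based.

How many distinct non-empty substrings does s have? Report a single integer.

273

rank→(start, suffix):
  0 → (25, 'a')
  1 → (3, 'aaaaaaaabaabbababbaaaba')
  2 → (4, 'aaaaaaabaabbababbaaaba')
  3 → (5, 'aaaaaabaabbababbaaaba')
  4 → (6, 'aaaaabaabbababbaaaba')
  5 → (7, 'aaaabaabbababbaaaba')
  6 → (21, 'aaaba')
  7 → (8, 'aaabaabbababbaaaba')
  8 → (22, 'aaba')
  9 → (9, 'aabaabbababbaaaba')
  10 → (12, 'aabbababbaaaba')
  11 → (23, 'aba')
  12 → (10, 'abaabbababbaaaba')
  13 → (16, 'ababbaaaba')
  14 → (18, 'abbaaaba')
  15 → (13, 'abbababbaaaba')
  16 → (24, 'ba')
  17 → (2, 'baaaaaaaabaabbababbaaaba')
  18 → (20, 'baaaba')
  19 → (11, 'baabbababbaaaba')
  20 → (15, 'bababbaaaba')
  21 → (17, 'babbaaaba')
  22 → (1, 'bbaaaaaaaabaabbababbaaaba')
  23 → (19, 'bbaaaba')
  24 → (14, 'bbababbaaaba')
  25 → (0, 'bbbaaaaaaaabaabbababbaaaba')

SA = [25, 3, 4, 5, 6, 7, 21, 8, 22, 9, 12, 23, 10, 16, 18, 13, 24, 2, 20, 11, 15, 17, 1, 19, 14, 0]
i: (SA[i-1],SA[i]) lcp shared
  1: (25,3) 1 'a'
  2: (3,4) 7 'aaaaaaa'
  3: (4,5) 6 'aaaaaa'
  4: (5,6) 5 'aaaaa'
  5: (6,7) 4 'aaaa'
  6: (7,21) 3 'aaa'
  7: (21,8) 5 'aaaba'
  8: (8,22) 2 'aa'
  9: (22,9) 4 'aaba'
  10: (9,12) 3 'aab'
  11: (12,23) 1 'a'
  12: (23,10) 3 'aba'
  13: (10,16) 3 'aba'
  14: (16,18) 2 'ab'
  15: (18,13) 4 'abba'
  16: (13,24) 0 ''
  17: (24,2) 2 'ba'
  18: (2,20) 4 'baaa'
  19: (20,11) 3 'baa'
  20: (11,15) 2 'ba'
  21: (15,17) 3 'bab'
  22: (17,1) 1 'b'
  23: (1,19) 5 'bbaaa'
  24: (19,14) 3 'bba'
  25: (14,0) 2 'bb'

n(n+1)/2 = 26·27/2 = 351
Σ LCP = 0 + 1 + 7 + 6 + 5 + 4 + 3 + 5 + 2 + 4 + 3 + 1 + 3 + 3 + 2 + 4 + 0 + 2 + 4 + 3 + 2 + 3 + 1 + 5 + 3 + 2 = 78
distinct = 351 − 78 = 273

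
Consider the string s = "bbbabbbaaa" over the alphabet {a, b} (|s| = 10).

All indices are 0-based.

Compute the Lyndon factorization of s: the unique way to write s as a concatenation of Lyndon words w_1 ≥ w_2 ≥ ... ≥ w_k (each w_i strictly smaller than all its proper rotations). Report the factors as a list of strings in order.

["b", "b", "b", "abbb", "a", "a", "a"]

emit factor 1: 'b' (i=0, period=1)
emit factor 2: 'b' (i=1, period=1)
emit factor 3: 'b' (i=2, period=1)
emit factor 4: 'abbb' (i=3, period=4)
emit factor 5: 'a' (i=7, period=1)
emit factor 6: 'a' (i=8, period=1)
emit factor 7: 'a' (i=9, period=1)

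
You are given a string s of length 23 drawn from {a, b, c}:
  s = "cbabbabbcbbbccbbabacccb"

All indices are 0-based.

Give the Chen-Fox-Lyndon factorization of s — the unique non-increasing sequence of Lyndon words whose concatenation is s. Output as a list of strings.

["c", "b", "abbabbcbbbccbb", "abacccb"]

emit factor 1: 'c' (i=0, period=1)
emit factor 2: 'b' (i=1, period=1)
emit factor 3: 'abbabbcbbbccbb' (i=2, period=14)
emit factor 4: 'abacccb' (i=16, period=7)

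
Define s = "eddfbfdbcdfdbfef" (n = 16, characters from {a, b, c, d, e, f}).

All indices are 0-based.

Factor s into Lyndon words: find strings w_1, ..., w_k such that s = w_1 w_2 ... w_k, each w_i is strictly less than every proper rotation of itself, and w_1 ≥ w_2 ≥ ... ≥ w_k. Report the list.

["e", "ddf", "bfd", "bcdfdbfef"]

emit factor 1: 'e' (i=0, period=1)
emit factor 2: 'ddf' (i=1, period=3)
emit factor 3: 'bfd' (i=4, period=3)
emit factor 4: 'bcdfdbfef' (i=7, period=9)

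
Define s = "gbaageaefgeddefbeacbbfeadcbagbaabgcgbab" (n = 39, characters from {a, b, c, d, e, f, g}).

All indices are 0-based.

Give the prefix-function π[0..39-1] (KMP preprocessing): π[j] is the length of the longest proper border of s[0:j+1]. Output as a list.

[0, 0, 0, 0, 1, 0, 0, 0, 0, 1, 0, 0, 0, 0, 0, 0, 0, 0, 0, 0, 0, 0, 0, 0, 0, 0, 0, 0, 1, 2, 3, 4, 0, 1, 0, 1, 2, 3, 0]

π[0] = 0
j=1 s[j]='b': π[1]=0 (border '')
j=2 s[j]='a': π[2]=0 (border '')
j=3 s[j]='a': π[3]=0 (border '')
j=4 s[j]='g': π[4]=1 (border 'g')
j=5 s[j]='e': k: 1→0; π[5]=0 (border '')
j=6 s[j]='a': π[6]=0 (border '')
j=7 s[j]='e': π[7]=0 (border '')
j=8 s[j]='f': π[8]=0 (border '')
j=9 s[j]='g': π[9]=1 (border 'g')
j=10 s[j]='e': k: 1→0; π[10]=0 (border '')
j=11 s[j]='d': π[11]=0 (border '')
j=12 s[j]='d': π[12]=0 (border '')
j=13 s[j]='e': π[13]=0 (border '')
j=14 s[j]='f': π[14]=0 (border '')
j=15 s[j]='b': π[15]=0 (border '')
j=16 s[j]='e': π[16]=0 (border '')
j=17 s[j]='a': π[17]=0 (border '')
j=18 s[j]='c': π[18]=0 (border '')
j=19 s[j]='b': π[19]=0 (border '')
j=20 s[j]='b': π[20]=0 (border '')
j=21 s[j]='f': π[21]=0 (border '')
j=22 s[j]='e': π[22]=0 (border '')
j=23 s[j]='a': π[23]=0 (border '')
j=24 s[j]='d': π[24]=0 (border '')
j=25 s[j]='c': π[25]=0 (border '')
j=26 s[j]='b': π[26]=0 (border '')
j=27 s[j]='a': π[27]=0 (border '')
j=28 s[j]='g': π[28]=1 (border 'g')
j=29 s[j]='b': π[29]=2 (border 'gb')
j=30 s[j]='a': π[30]=3 (border 'gba')
j=31 s[j]='a': π[31]=4 (border 'gbaa')
j=32 s[j]='b': k: 4→0; π[32]=0 (border '')
j=33 s[j]='g': π[33]=1 (border 'g')
j=34 s[j]='c': k: 1→0; π[34]=0 (border '')
j=35 s[j]='g': π[35]=1 (border 'g')
j=36 s[j]='b': π[36]=2 (border 'gb')
j=37 s[j]='a': π[37]=3 (border 'gba')
j=38 s[j]='b': k: 3→0; π[38]=0 (border '')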